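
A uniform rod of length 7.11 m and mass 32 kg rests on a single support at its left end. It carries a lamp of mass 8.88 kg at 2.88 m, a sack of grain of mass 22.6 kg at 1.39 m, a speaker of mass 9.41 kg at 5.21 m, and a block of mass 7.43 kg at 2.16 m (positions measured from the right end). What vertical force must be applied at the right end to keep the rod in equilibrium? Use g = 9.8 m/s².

Sum moments about the left end (the unknown pivot reaction has zero arm there).
Beam weight: 32 × 9.8 = 313.6 N down at 3.555 m → arm 3.555 m, τ = 313.6 × 3.555 = 1115 N·m clockwise.
Lamp: 8.88 × 9.8 = 87.02 N down at 2.88 m → arm 4.23 m, τ = 87.02 × 4.23 = 368.1 N·m clockwise.
Sack of grain: 22.6 × 9.8 = 221.5 N down at 1.39 m → arm 5.72 m, τ = 221.5 × 5.72 = 1267 N·m clockwise.
Speaker: 9.41 × 9.8 = 92.22 N down at 5.21 m → arm 1.9 m, τ = 92.22 × 1.9 = 175.2 N·m clockwise.
Block: 7.43 × 9.8 = 72.81 N down at 2.16 m → arm 4.95 m, τ = 72.81 × 4.95 = 360.4 N·m clockwise.
Net moment of the loads = 3286 N·m clockwise.
The upward force F acts at the right end, arm 7.11 m, giving F × 7.11 counterclockwise.
For rotational equilibrium, F × 7.11 = 3286, so F = 3286 / 7.11 = 462 N.

F ≈ 462 N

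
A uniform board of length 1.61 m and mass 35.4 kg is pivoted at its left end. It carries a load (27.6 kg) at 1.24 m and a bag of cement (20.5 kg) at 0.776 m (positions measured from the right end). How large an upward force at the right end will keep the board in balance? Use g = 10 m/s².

About the left end:
Beam weight: 35.4 × 10 = 354 N down at 0.805 m → arm 0.805 m, τ = 354 × 0.805 = 285 N·m clockwise.
Load: 27.6 × 10 = 276 N down at 1.24 m → arm 0.37 m, τ = 276 × 0.37 = 102.1 N·m clockwise.
Bag of cement: 20.5 × 10 = 205 N down at 0.776 m → arm 0.834 m, τ = 205 × 0.834 = 171 N·m clockwise.
Net moment of the loads = 558.1 N·m clockwise.
The upward force F acts at the right end, arm 1.61 m, giving F × 1.61 counterclockwise.
Balancing moments: F × 1.61 = 558.1, giving F = 558.1 / 1.61 = 347 N.

F ≈ 347 N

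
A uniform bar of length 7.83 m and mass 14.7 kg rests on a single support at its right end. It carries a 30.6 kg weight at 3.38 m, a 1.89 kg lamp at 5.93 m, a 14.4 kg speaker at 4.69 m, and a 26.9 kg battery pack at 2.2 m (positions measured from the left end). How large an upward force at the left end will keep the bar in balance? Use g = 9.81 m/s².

F ≈ 494 N

Taking torques about the right end:
Beam weight: 14.7 × 9.81 = 144.2 N down at 3.915 m → arm 3.915 m, τ = 144.2 × 3.915 = 564.5 N·m counterclockwise.
Weight: 30.6 × 9.81 = 300.2 N down at 3.38 m → arm 4.45 m, τ = 300.2 × 4.45 = 1336 N·m counterclockwise.
Lamp: 1.89 × 9.81 = 18.54 N down at 5.93 m → arm 1.9 m, τ = 18.54 × 1.9 = 35.23 N·m counterclockwise.
Speaker: 14.4 × 9.81 = 141.3 N down at 4.69 m → arm 3.14 m, τ = 141.3 × 3.14 = 443.7 N·m counterclockwise.
Battery pack: 26.9 × 9.81 = 263.9 N down at 2.2 m → arm 5.63 m, τ = 263.9 × 5.63 = 1486 N·m counterclockwise.
Net moment of the loads = 3865 N·m counterclockwise.
The upward force F acts at the left end, arm 7.83 m, giving F × 7.83 clockwise.
Στ = 0 ⇒ F × 7.83 = 3865 ⇒ F = 3865 / 7.83 = 494 N.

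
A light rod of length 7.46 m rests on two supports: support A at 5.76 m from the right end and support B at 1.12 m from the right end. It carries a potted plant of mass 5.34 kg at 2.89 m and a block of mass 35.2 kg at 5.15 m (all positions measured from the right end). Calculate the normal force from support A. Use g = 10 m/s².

Taking torques about support B:
Potted plant: 5.34 × 10 = 53.4 N down at 2.89 m → arm 1.77 m, τ = 53.4 × 1.77 = 94.52 N·m counterclockwise.
Block: 35.2 × 10 = 352 N down at 5.15 m → arm 4.03 m, τ = 352 × 4.03 = 1419 N·m counterclockwise.
Net load moment about support B = 1514 N·m counterclockwise.
Reaction R at support A is upward at 5.76 m, arm 4.64 m → moment R × 4.64 clockwise.
Στ = 0 ⇒ R × 4.64 = 1514 ⇒ R = 326 N.

R_A ≈ 326 N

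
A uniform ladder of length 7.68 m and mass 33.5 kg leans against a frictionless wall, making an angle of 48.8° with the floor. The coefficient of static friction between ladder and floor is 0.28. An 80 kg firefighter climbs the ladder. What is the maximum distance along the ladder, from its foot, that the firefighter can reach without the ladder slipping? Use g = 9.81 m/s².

d ≈ 1.88 m

Choose the foot of the ladder as the axis so the floor normal and friction both act there and drop out.
Ladder weight 33.5×9.81 = 328.6 N acts at 3.84 m along the ladder; its horizontal arm is 3.84·cos48.8° = 2.529 m → τ = 831 N·m clockwise.
Firefighter weight 80×9.81 = 784.8 N at distance d → arm d·cos48.8° → τ = 784.8·d·0.6587 clockwise.
Wall normal N at the top has arm L sinθ = 5.779 m counterclockwise, so Στ = 0 gives N·5.779 = 831 + 516.9·d.
ΣFy = 0 ⇒ N_floor = 1113 N, so the maximum friction is μ_s·N_floor = 0.28×1113 = 311.6 N. ΣFx = 0 ⇒ N_wall = f, so at the slipping point N = 311.6 N.
Substituting: 311.6×5.779 = 831 + 516.9·d ⇒ d = (1801 − 831) / 516.9 = 1.88 m.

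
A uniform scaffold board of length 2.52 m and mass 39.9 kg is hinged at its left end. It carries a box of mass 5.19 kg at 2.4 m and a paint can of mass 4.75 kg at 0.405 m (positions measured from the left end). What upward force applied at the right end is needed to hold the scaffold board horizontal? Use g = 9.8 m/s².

F ≈ 251 N

Sum moments about the left end (the unknown pivot reaction has zero arm there).
Beam weight: 39.9 × 9.8 = 391 N down at 1.26 m → arm 1.26 m, τ = 391 × 1.26 = 492.7 N·m clockwise.
Box: 5.19 × 9.8 = 50.86 N down at 2.4 m → arm 2.4 m, τ = 50.86 × 2.4 = 122.1 N·m clockwise.
Paint can: 4.75 × 9.8 = 46.55 N down at 0.405 m → arm 0.405 m, τ = 46.55 × 0.405 = 18.85 N·m clockwise.
Net moment of the loads = 633.6 N·m clockwise.
The upward force F acts at the right end, arm 2.52 m, giving F × 2.52 counterclockwise.
For rotational equilibrium, F × 2.52 = 633.6, so F = 633.6 / 2.52 = 251 N.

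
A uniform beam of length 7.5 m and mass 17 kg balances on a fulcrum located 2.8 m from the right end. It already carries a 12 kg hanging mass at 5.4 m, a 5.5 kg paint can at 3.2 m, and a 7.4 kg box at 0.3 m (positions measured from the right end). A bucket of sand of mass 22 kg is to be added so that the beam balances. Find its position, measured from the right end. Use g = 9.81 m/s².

About the fulcrum (at 2.8 m from the right end):
Beam weight: 17 × 9.81 = 166.8 N down at 3.75 m → arm 0.95 m, τ = 166.8 × 0.95 = 158.5 N·m counterclockwise.
Hanging mass: 12 × 9.81 = 117.7 N down at 5.4 m → arm 2.6 m, τ = 117.7 × 2.6 = 306 N·m counterclockwise.
Paint can: 5.5 × 9.81 = 53.96 N down at 3.2 m → arm 0.4 m, τ = 53.96 × 0.4 = 21.58 N·m counterclockwise.
Box: 7.4 × 9.81 = 72.59 N down at 0.3 m → arm 2.5 m, τ = 72.59 × 2.5 = 181.5 N·m clockwise.
Net moment of existing loads = 304.6 N·m counterclockwise.
The bucket of sand weighs 22 × 9.81 = 215.8 N and must supply an equal clockwise moment, so its lever arm about the fulcrum is 304.6 / 215.8 = 1.41 m.
That puts it at 2.8 − 1.41 = 1.39 m from the right end.

x ≈ 1.39 m from the right end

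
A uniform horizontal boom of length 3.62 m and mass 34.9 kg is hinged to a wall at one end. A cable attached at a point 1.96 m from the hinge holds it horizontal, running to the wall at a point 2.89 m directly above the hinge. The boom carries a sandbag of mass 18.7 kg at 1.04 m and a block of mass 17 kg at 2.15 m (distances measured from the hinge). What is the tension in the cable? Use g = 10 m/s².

About the hinge:
Beam weight: 34.9 × 10 = 349 N down at 1.81 m → arm 1.81 m, τ = 349 × 1.81 = 631.7 N·m clockwise.
Sandbag: 18.7 × 10 = 187 N down at 1.04 m → arm 1.04 m, τ = 187 × 1.04 = 194.5 N·m clockwise.
Block: 17 × 10 = 170 N down at 2.15 m → arm 2.15 m, τ = 170 × 2.15 = 365.5 N·m clockwise.
Total clockwise load moment = 1192 N·m.
The cable tension T acts at 1.96 m; only its component perpendicular to the boom, T sinθ, produces torque. sinθ = h/√(h²+d²) = 2.89/√(2.89²+1.96²) = 0.8276.
For rotational equilibrium, T × 1.96 × 0.8276 = 1192, so T = 1192 / 1.622 = 735 N.

T ≈ 735 N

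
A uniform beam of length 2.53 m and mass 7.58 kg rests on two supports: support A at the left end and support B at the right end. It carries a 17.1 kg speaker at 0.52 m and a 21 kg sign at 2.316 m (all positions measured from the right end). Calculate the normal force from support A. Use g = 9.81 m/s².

R_A ≈ 260 N

About support B:
Beam weight: 7.58 × 9.81 = 74.36 N down at 1.265 m → arm 1.265 m, τ = 74.36 × 1.265 = 94.07 N·m counterclockwise.
Speaker: 17.1 × 9.81 = 167.8 N down at 0.52 m → arm 0.52 m, τ = 167.8 × 0.52 = 87.26 N·m counterclockwise.
Sign: 21 × 9.81 = 206 N down at 2.316 m → arm 2.316 m, τ = 206 × 2.316 = 477.1 N·m counterclockwise.
Net load moment about support B = 658.4 N·m counterclockwise.
Reaction R at support A is upward at 2.53 m, arm 2.53 m → moment R × 2.53 clockwise.
Setting net torque to zero: R × 2.53 = 658.4 → R = 260 N.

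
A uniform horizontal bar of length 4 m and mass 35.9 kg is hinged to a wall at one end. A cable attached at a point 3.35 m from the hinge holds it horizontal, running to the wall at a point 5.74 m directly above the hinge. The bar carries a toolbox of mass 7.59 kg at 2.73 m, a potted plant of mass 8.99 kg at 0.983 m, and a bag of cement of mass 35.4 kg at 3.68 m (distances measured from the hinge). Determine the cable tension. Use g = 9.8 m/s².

T ≈ 785 N

Take moments about the hinge.
Beam weight: 35.9 × 9.8 = 351.8 N down at 2 m → arm 2 m, τ = 351.8 × 2 = 703.6 N·m clockwise.
Toolbox: 7.59 × 9.8 = 74.38 N down at 2.73 m → arm 2.73 m, τ = 74.38 × 2.73 = 203.1 N·m clockwise.
Potted plant: 8.99 × 9.8 = 88.1 N down at 0.983 m → arm 0.983 m, τ = 88.1 × 0.983 = 86.6 N·m clockwise.
Bag of cement: 35.4 × 9.8 = 346.9 N down at 3.68 m → arm 3.68 m, τ = 346.9 × 3.68 = 1277 N·m clockwise.
Total clockwise load moment = 2270 N·m.
The cable tension T acts at 3.35 m; only its component perpendicular to the bar, T sinθ, produces torque. sinθ = h/√(h²+d²) = 5.74/√(5.74²+3.35²) = 0.8637.
For rotational equilibrium, T × 3.35 × 0.8637 = 2270, so T = 2270 / 2.893 = 785 N.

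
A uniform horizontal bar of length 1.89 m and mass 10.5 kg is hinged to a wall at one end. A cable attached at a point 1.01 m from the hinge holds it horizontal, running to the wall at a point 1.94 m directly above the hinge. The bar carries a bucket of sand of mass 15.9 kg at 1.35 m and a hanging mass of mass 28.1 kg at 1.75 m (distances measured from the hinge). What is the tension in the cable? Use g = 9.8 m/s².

Take moments about the hinge.
Beam weight: 10.5 × 9.8 = 102.9 N down at 0.945 m → arm 0.945 m, τ = 102.9 × 0.945 = 97.24 N·m clockwise.
Bucket of sand: 15.9 × 9.8 = 155.8 N down at 1.35 m → arm 1.35 m, τ = 155.8 × 1.35 = 210.3 N·m clockwise.
Hanging mass: 28.1 × 9.8 = 275.4 N down at 1.75 m → arm 1.75 m, τ = 275.4 × 1.75 = 481.9 N·m clockwise.
Total clockwise load moment = 789.4 N·m.
The cable tension T acts at 1.01 m; only its component perpendicular to the bar, T sinθ, produces torque. sinθ = h/√(h²+d²) = 1.94/√(1.94²+1.01²) = 0.887.
For rotational equilibrium, T × 1.01 × 0.887 = 789.4, so T = 789.4 / 0.8959 = 881 N.

T ≈ 881 N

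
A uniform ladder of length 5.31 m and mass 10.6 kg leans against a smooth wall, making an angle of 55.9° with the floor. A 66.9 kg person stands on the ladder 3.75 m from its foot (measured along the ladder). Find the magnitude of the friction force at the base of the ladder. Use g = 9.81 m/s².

Choose the foot of the ladder as the axis so the floor normal and friction both act there and drop out.
Ladder weight 10.6×9.81 = 104 N acts at 2.655 m along the ladder; its horizontal arm is 2.655·cos55.9° = 1.488 m → τ = 154.8 N·m clockwise.
Person: 66.9×9.81 = 656.3 N at 3.75 m → arm 2.102 m → τ = 1380 N·m clockwise.
Wall normal N acts horizontally at the top; its moment arm is the height L sinθ = 5.31·sin55.9° = 4.397 m, counterclockwise.
Στ = 0 ⇒ N × 4.397 = 1535 ⇒ N = 349 N.
ΣFx = 0: friction at the foot balances the wall's push, so f = N_wall = 349 N.

f ≈ 349 N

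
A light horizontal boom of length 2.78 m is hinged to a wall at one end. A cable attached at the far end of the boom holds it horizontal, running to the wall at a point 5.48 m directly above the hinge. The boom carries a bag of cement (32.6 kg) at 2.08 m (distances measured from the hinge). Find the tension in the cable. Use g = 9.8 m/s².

T ≈ 268 N

Sum moments about the hinge (the unknown hinge reaction has zero arm there).
Bag of cement: 32.6 × 9.8 = 319.5 N down at 2.08 m → arm 2.08 m, τ = 319.5 × 2.08 = 664.6 N·m clockwise.
Total clockwise load moment = 664.6 N·m.
The cable tension T acts at 2.78 m; only its component perpendicular to the boom, T sinθ, produces torque. sinθ = h/√(h²+d²) = 5.48/√(5.48²+2.78²) = 0.8918.
Balancing moments: T × 2.78 × 0.8918 = 664.6, giving T = 664.6 / 2.479 = 268 N.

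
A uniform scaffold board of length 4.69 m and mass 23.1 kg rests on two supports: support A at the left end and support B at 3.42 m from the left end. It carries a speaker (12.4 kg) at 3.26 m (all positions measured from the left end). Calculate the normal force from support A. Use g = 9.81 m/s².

R_A ≈ 76.9 N

Choose support B as the axis so its reaction then has zero moment arm.
Beam weight: 23.1 × 9.81 = 226.6 N down at 2.345 m → arm 1.075 m, τ = 226.6 × 1.075 = 243.6 N·m counterclockwise.
Speaker: 12.4 × 9.81 = 121.6 N down at 3.26 m → arm 0.16 m, τ = 121.6 × 0.16 = 19.46 N·m counterclockwise.
Net load moment about support B = 263.1 N·m counterclockwise.
Reaction R at support A is upward at 0 m, arm 3.42 m → moment R × 3.42 clockwise.
Setting net torque to zero: R × 3.42 = 263.1 → R = 76.9 N.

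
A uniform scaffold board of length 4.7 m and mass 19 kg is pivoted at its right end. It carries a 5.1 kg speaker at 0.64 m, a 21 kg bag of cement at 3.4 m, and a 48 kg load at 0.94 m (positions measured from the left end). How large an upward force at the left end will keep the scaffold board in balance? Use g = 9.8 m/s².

F ≈ 570 N

About the right end:
Beam weight: 19 × 9.8 = 186.2 N down at 2.35 m → arm 2.35 m, τ = 186.2 × 2.35 = 437.6 N·m counterclockwise.
Speaker: 5.1 × 9.8 = 49.98 N down at 0.64 m → arm 4.06 m, τ = 49.98 × 4.06 = 202.9 N·m counterclockwise.
Bag of cement: 21 × 9.8 = 205.8 N down at 3.4 m → arm 1.3 m, τ = 205.8 × 1.3 = 267.5 N·m counterclockwise.
Load: 48 × 9.8 = 470.4 N down at 0.94 m → arm 3.76 m, τ = 470.4 × 3.76 = 1769 N·m counterclockwise.
Net moment of the loads = 2677 N·m counterclockwise.
The upward force F acts at the left end, arm 4.7 m, giving F × 4.7 clockwise.
Στ = 0 ⇒ F × 4.7 = 2677 ⇒ F = 2677 / 4.7 = 570 N.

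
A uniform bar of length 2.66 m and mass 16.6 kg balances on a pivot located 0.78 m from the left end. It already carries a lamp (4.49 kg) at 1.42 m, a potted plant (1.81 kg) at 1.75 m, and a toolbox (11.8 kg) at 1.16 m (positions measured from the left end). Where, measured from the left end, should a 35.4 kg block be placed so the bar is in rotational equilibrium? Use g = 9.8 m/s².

x ≈ 0.265 m from the left end

Choose the pivot (at 0.78 m from the left end) as the axis so the support reaction has zero arm there.
Beam weight: 16.6 × 9.8 = 162.7 N down at 1.33 m → arm 0.55 m, τ = 162.7 × 0.55 = 89.48 N·m clockwise.
Lamp: 4.49 × 9.8 = 44 N down at 1.42 m → arm 0.64 m, τ = 44 × 0.64 = 28.16 N·m clockwise.
Potted plant: 1.81 × 9.8 = 17.74 N down at 1.75 m → arm 0.97 m, τ = 17.74 × 0.97 = 17.21 N·m clockwise.
Toolbox: 11.8 × 9.8 = 115.6 N down at 1.16 m → arm 0.38 m, τ = 115.6 × 0.38 = 43.93 N·m clockwise.
Net moment of existing loads = 178.8 N·m clockwise.
The block weighs 35.4 × 9.8 = 346.9 N and must supply an equal counterclockwise moment, so its lever arm about the pivot is 178.8 / 346.9 = 0.515 m.
That puts it at 0.78 − 0.515 = 0.265 m from the left end.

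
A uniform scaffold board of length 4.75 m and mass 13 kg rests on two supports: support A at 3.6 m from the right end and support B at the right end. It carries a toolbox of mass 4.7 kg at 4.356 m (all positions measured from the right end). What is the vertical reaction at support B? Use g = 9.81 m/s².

Taking torques about support A:
Beam weight: 13 × 9.81 = 127.5 N down at 2.375 m → arm 1.225 m, τ = 127.5 × 1.225 = 156.2 N·m clockwise.
Toolbox: 4.7 × 9.81 = 46.11 N down at 4.356 m → arm 0.756 m, τ = 46.11 × 0.756 = 34.86 N·m counterclockwise.
Net load moment about support A = 121.3 N·m clockwise.
Reaction R at support B is upward at 0 m, arm 3.6 m → moment R × 3.6 counterclockwise.
Balancing moments: R × 3.6 = 121.3, giving R = 33.7 N.

R_B ≈ 33.7 N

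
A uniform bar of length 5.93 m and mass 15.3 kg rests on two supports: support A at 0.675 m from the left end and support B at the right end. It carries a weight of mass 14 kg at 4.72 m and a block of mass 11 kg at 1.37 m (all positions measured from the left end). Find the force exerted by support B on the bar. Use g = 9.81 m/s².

Choose support A as the axis so its reaction then has zero moment arm.
Beam weight: 15.3 × 9.81 = 150.1 N down at 2.965 m → arm 2.29 m, τ = 150.1 × 2.29 = 343.7 N·m clockwise.
Weight: 14 × 9.81 = 137.3 N down at 4.72 m → arm 4.045 m, τ = 137.3 × 4.045 = 555.4 N·m clockwise.
Block: 11 × 9.81 = 107.9 N down at 1.37 m → arm 0.695 m, τ = 107.9 × 0.695 = 74.99 N·m clockwise.
Net load moment about support A = 974.1 N·m clockwise.
Reaction R at support B is upward at 5.93 m, arm 5.255 m → moment R × 5.255 counterclockwise.
Στ = 0 ⇒ R × 5.255 = 974.1 ⇒ R = 185 N.

R_B ≈ 185 N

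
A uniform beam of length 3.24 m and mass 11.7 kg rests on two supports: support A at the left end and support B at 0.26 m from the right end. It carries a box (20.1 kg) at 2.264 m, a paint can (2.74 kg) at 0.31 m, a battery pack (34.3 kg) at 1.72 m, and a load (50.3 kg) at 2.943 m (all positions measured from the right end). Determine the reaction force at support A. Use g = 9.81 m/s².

Take moments about support B.
Beam weight: 11.7 × 9.81 = 114.8 N down at 1.62 m → arm 1.36 m, τ = 114.8 × 1.36 = 156.1 N·m counterclockwise.
Box: 20.1 × 9.81 = 197.2 N down at 2.264 m → arm 2.004 m, τ = 197.2 × 2.004 = 395.2 N·m counterclockwise.
Paint can: 2.74 × 9.81 = 26.88 N down at 0.31 m → arm 0.05 m, τ = 26.88 × 0.05 = 1.344 N·m counterclockwise.
Battery pack: 34.3 × 9.81 = 336.5 N down at 1.72 m → arm 1.46 m, τ = 336.5 × 1.46 = 491.3 N·m counterclockwise.
Load: 50.3 × 9.81 = 493.4 N down at 2.943 m → arm 2.683 m, τ = 493.4 × 2.683 = 1324 N·m counterclockwise.
Net load moment about support B = 2368 N·m counterclockwise.
Reaction R at support A is upward at 3.24 m, arm 2.98 m → moment R × 2.98 clockwise.
Setting net torque to zero: R × 2.98 = 2368 → R = 795 N.

R_A ≈ 795 N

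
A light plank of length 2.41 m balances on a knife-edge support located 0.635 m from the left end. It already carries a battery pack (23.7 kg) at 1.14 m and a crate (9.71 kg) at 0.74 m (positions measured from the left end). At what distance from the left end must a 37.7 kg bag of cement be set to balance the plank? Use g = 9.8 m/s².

x ≈ 0.29 m from the left end

About the knife-edge support (at 0.635 m from the left end):
Battery pack: 23.7 × 9.8 = 232.3 N down at 1.14 m → arm 0.505 m, τ = 232.3 × 0.505 = 117.3 N·m clockwise.
Crate: 9.71 × 9.8 = 95.16 N down at 0.74 m → arm 0.105 m, τ = 95.16 × 0.105 = 9.992 N·m clockwise.
Net moment of existing loads = 127.3 N·m clockwise.
The bag of cement weighs 37.7 × 9.8 = 369.5 N and must supply an equal counterclockwise moment, so its lever arm about the knife-edge support is 127.3 / 369.5 = 0.345 m.
That puts it at 0.635 − 0.345 = 0.29 m from the left end.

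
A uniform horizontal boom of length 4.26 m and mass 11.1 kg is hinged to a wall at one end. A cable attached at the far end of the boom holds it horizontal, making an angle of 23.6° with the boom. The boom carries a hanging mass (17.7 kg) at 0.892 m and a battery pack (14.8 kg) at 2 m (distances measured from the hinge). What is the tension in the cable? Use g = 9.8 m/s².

Take moments about the hinge.
Beam weight: 11.1 × 9.8 = 108.8 N down at 2.13 m → arm 2.13 m, τ = 108.8 × 2.13 = 231.7 N·m clockwise.
Hanging mass: 17.7 × 9.8 = 173.5 N down at 0.892 m → arm 0.892 m, τ = 173.5 × 0.892 = 154.8 N·m clockwise.
Battery pack: 14.8 × 9.8 = 145 N down at 2 m → arm 2 m, τ = 145 × 2 = 290 N·m clockwise.
Total clockwise load moment = 676.5 N·m.
The cable tension T acts at 4.26 m; only its component perpendicular to the boom, T sinθ, produces torque. sin 23.6° = 0.4003.
Στ = 0 ⇒ T × 4.26 × 0.4003 = 676.5 ⇒ T = 676.5 / 1.705 = 397 N.

T ≈ 397 N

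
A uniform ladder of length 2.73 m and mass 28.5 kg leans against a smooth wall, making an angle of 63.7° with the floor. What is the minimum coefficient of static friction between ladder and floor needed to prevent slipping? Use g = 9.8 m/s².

Choose the foot of the ladder as the axis so the floor normal and friction both act there and drop out.
Ladder weight 28.5×9.8 = 279.3 N acts at 1.365 m along the ladder; its horizontal arm is 1.365·cos63.7° = 0.6048 m → τ = 168.9 N·m clockwise.
Wall normal N acts horizontally at the top; its moment arm is the height L sinθ = 2.73·sin63.7° = 2.447 m, counterclockwise.
Balancing moments: N × 2.447 = 168.9, giving N = 69.02 N.
ΣFx = 0 ⇒ f = N_wall = 69.02 N. ΣFy = 0 ⇒ N_floor = 279.3 N.
μ_min = f / N_floor = 69.02 / 279.3 = 0.247.

μ_min ≈ 0.247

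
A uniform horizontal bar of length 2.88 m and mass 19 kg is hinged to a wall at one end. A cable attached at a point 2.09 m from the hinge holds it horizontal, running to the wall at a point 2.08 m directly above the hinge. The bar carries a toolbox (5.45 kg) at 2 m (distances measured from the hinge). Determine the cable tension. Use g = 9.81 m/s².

T ≈ 255 N

Choose the hinge as the axis so the unknown hinge reaction has zero arm there.
Beam weight: 19 × 9.81 = 186.4 N down at 1.44 m → arm 1.44 m, τ = 186.4 × 1.44 = 268.4 N·m clockwise.
Toolbox: 5.45 × 9.81 = 53.46 N down at 2 m → arm 2 m, τ = 53.46 × 2 = 106.9 N·m clockwise.
Total clockwise load moment = 375.3 N·m.
The cable tension T acts at 2.09 m; only its component perpendicular to the bar, T sinθ, produces torque. sinθ = h/√(h²+d²) = 2.08/√(2.08²+2.09²) = 0.7054.
For rotational equilibrium, T × 2.09 × 0.7054 = 375.3, so T = 375.3 / 1.474 = 255 N.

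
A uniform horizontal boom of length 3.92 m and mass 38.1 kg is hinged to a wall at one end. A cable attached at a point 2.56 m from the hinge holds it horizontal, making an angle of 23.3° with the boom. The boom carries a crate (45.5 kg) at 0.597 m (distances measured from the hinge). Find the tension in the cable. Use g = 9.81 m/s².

T ≈ 987 N

Choose the hinge as the axis so the unknown hinge reaction has zero arm there.
Beam weight: 38.1 × 9.81 = 373.8 N down at 1.96 m → arm 1.96 m, τ = 373.8 × 1.96 = 732.6 N·m clockwise.
Crate: 45.5 × 9.81 = 446.4 N down at 0.597 m → arm 0.597 m, τ = 446.4 × 0.597 = 266.5 N·m clockwise.
Total clockwise load moment = 999.1 N·m.
The cable tension T acts at 2.56 m; only its component perpendicular to the boom, T sinθ, produces torque. sin 23.3° = 0.3955.
For rotational equilibrium, T × 2.56 × 0.3955 = 999.1, so T = 999.1 / 1.012 = 987 N.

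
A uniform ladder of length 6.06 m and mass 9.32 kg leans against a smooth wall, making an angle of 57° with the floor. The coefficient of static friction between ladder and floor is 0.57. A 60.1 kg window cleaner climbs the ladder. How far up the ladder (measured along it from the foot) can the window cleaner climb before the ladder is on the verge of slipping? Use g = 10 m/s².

d ≈ 5.67 m

Sum moments about the foot of the ladder (the floor normal and friction both act there and drop out).
Ladder weight 9.32×10 = 93.2 N acts at 3.03 m along the ladder; its horizontal arm is 3.03·cos57° = 1.65 m → τ = 153.8 N·m clockwise.
Window cleaner weight 60.1×10 = 601 N at distance d → arm d·cos57° → τ = 601·d·0.5446 clockwise.
Wall normal N at the top has arm L sinθ = 5.082 m counterclockwise, so Στ = 0 gives N·5.082 = 153.8 + 327.3·d.
ΣFy = 0 ⇒ N_floor = 694.2 N, so the maximum friction is μ_s·N_floor = 0.57×694.2 = 395.7 N. ΣFx = 0 ⇒ N_wall = f, so at the slipping point N = 395.7 N.
Substituting: 395.7×5.082 = 153.8 + 327.3·d ⇒ d = (2011 − 153.8) / 327.3 = 5.67 m.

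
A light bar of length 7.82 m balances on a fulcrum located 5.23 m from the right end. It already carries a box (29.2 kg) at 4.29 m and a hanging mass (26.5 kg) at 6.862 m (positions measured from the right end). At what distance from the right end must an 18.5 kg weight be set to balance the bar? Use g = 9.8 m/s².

About the fulcrum (at 5.23 m from the right end):
Box: 29.2 × 9.8 = 286.2 N down at 4.29 m → arm 0.94 m, τ = 286.2 × 0.94 = 269 N·m clockwise.
Hanging mass: 26.5 × 9.8 = 259.7 N down at 6.862 m → arm 1.632 m, τ = 259.7 × 1.632 = 423.8 N·m counterclockwise.
Net moment of existing loads = 154.8 N·m counterclockwise.
The weight weighs 18.5 × 9.8 = 181.3 N and must supply an equal clockwise moment, so its lever arm about the fulcrum is 154.8 / 181.3 = 0.854 m.
That puts it at 5.23 − 0.854 = 4.38 m from the right end.

x ≈ 4.38 m from the right end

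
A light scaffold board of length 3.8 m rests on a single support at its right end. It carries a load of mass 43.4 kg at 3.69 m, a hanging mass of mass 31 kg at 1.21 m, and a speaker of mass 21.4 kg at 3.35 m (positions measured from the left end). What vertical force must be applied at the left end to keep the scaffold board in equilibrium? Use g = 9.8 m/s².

F ≈ 244 N

About the right end:
Load: 43.4 × 9.8 = 425.3 N down at 3.69 m → arm 0.11 m, τ = 425.3 × 0.11 = 46.78 N·m counterclockwise.
Hanging mass: 31 × 9.8 = 303.8 N down at 1.21 m → arm 2.59 m, τ = 303.8 × 2.59 = 786.8 N·m counterclockwise.
Speaker: 21.4 × 9.8 = 209.7 N down at 3.35 m → arm 0.45 m, τ = 209.7 × 0.45 = 94.36 N·m counterclockwise.
Net moment of the loads = 927.9 N·m counterclockwise.
The upward force F acts at the left end, arm 3.8 m, giving F × 3.8 clockwise.
Στ = 0 ⇒ F × 3.8 = 927.9 ⇒ F = 927.9 / 3.8 = 244 N.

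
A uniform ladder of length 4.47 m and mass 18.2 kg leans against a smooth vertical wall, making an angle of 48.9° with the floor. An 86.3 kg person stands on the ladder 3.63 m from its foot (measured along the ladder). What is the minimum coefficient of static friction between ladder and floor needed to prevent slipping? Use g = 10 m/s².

Choose the foot of the ladder as the axis so the floor normal and friction both act there and drop out.
Ladder weight 18.2×10 = 182 N acts at 2.235 m along the ladder; its horizontal arm is 2.235·cos48.9° = 1.469 m → τ = 267.4 N·m clockwise.
Person: 86.3×10 = 863 N at 3.63 m → arm 2.386 m → τ = 2059 N·m clockwise.
Wall normal N acts horizontally at the top; its moment arm is the height L sinθ = 4.47·sin48.9° = 3.368 m, counterclockwise.
Setting net torque to zero: N × 3.368 = 2326 → N = 690.6 N.
ΣFx = 0 ⇒ f = N_wall = 690.6 N. ΣFy = 0 ⇒ N_floor = 1045 N.
μ_min = f / N_floor = 690.6 / 1045 = 0.661.

μ_min ≈ 0.661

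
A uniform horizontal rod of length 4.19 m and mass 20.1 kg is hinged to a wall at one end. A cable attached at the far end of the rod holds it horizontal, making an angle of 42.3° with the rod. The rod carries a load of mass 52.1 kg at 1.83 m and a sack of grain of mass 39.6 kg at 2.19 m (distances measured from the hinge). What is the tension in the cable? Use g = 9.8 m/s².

Choose the hinge as the axis so the unknown hinge reaction has zero arm there.
Beam weight: 20.1 × 9.8 = 197 N down at 2.095 m → arm 2.095 m, τ = 197 × 2.095 = 412.7 N·m clockwise.
Load: 52.1 × 9.8 = 510.6 N down at 1.83 m → arm 1.83 m, τ = 510.6 × 1.83 = 934.4 N·m clockwise.
Sack of grain: 39.6 × 9.8 = 388.1 N down at 2.19 m → arm 2.19 m, τ = 388.1 × 2.19 = 849.9 N·m clockwise.
Total clockwise load moment = 2197 N·m.
The cable tension T acts at 4.19 m; only its component perpendicular to the rod, T sinθ, produces torque. sin 42.3° = 0.673.
Setting net torque to zero: T × 4.19 × 0.673 = 2197 → T = 2197 / 2.82 = 779 N.

T ≈ 779 N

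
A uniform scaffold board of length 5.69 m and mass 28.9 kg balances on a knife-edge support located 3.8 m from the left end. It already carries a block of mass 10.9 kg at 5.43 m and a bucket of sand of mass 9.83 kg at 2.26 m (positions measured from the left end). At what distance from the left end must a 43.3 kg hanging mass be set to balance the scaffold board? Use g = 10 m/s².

x ≈ 4.38 m from the left end

Sum moments about the knife-edge support (at 3.8 m from the left end) (the support reaction has zero arm there).
Beam weight: 28.9 × 10 = 289 N down at 2.845 m → arm 0.955 m, τ = 289 × 0.955 = 276 N·m counterclockwise.
Block: 10.9 × 10 = 109 N down at 5.43 m → arm 1.63 m, τ = 109 × 1.63 = 177.7 N·m clockwise.
Bucket of sand: 9.83 × 10 = 98.3 N down at 2.26 m → arm 1.54 m, τ = 98.3 × 1.54 = 151.4 N·m counterclockwise.
Net moment of existing loads = 249.7 N·m counterclockwise.
The hanging mass weighs 43.3 × 10 = 433 N and must supply an equal clockwise moment, so its lever arm about the knife-edge support is 249.7 / 433 = 0.577 m.
That puts it at 3.8 + 0.577 = 4.38 m from the left end.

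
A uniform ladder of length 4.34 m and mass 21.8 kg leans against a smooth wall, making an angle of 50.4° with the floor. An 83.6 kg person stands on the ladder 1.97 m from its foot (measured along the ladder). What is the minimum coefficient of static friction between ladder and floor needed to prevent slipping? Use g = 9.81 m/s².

Sum moments about the foot of the ladder (the floor normal and friction both act there and drop out).
Ladder weight 21.8×9.81 = 213.9 N acts at 2.17 m along the ladder; its horizontal arm is 2.17·cos50.4° = 1.383 m → τ = 295.8 N·m clockwise.
Person: 83.6×9.81 = 820.1 N at 1.97 m → arm 1.256 m → τ = 1030 N·m clockwise.
Wall normal N acts horizontally at the top; its moment arm is the height L sinθ = 4.34·sin50.4° = 3.344 m, counterclockwise.
Setting net torque to zero: N × 3.344 = 1326 → N = 396.5 N.
ΣFx = 0 ⇒ f = N_wall = 396.5 N. ΣFy = 0 ⇒ N_floor = 1034 N.
μ_min = f / N_floor = 396.5 / 1034 = 0.383.

μ_min ≈ 0.383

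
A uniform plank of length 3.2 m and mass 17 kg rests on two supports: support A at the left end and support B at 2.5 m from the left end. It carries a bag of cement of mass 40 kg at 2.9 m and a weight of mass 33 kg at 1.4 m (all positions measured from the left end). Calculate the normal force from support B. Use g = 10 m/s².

Take moments about support A.
Beam weight: 17 × 10 = 170 N down at 1.6 m → arm 1.6 m, τ = 170 × 1.6 = 272 N·m clockwise.
Bag of cement: 40 × 10 = 400 N down at 2.9 m → arm 2.9 m, τ = 400 × 2.9 = 1160 N·m clockwise.
Weight: 33 × 10 = 330 N down at 1.4 m → arm 1.4 m, τ = 330 × 1.4 = 462 N·m clockwise.
Net load moment about support A = 1894 N·m clockwise.
Reaction R at support B is upward at 2.5 m, arm 2.5 m → moment R × 2.5 counterclockwise.
Στ = 0 ⇒ R × 2.5 = 1894 ⇒ R = 758 N.

R_B ≈ 758 N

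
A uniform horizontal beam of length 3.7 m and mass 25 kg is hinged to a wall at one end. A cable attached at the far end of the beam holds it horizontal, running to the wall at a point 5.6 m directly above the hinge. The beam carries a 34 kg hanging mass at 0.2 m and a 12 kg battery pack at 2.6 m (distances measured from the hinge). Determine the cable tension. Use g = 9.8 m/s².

Sum moments about the hinge (the unknown hinge reaction has zero arm there).
Beam weight: 25 × 9.8 = 245 N down at 1.85 m → arm 1.85 m, τ = 245 × 1.85 = 453.2 N·m clockwise.
Hanging mass: 34 × 9.8 = 333.2 N down at 0.2 m → arm 0.2 m, τ = 333.2 × 0.2 = 66.64 N·m clockwise.
Battery pack: 12 × 9.8 = 117.6 N down at 2.6 m → arm 2.6 m, τ = 117.6 × 2.6 = 305.8 N·m clockwise.
Total clockwise load moment = 825.6 N·m.
The cable tension T acts at 3.7 m; only its component perpendicular to the beam, T sinθ, produces torque. sinθ = h/√(h²+d²) = 5.6/√(5.6²+3.7²) = 0.8343.
Setting net torque to zero: T × 3.7 × 0.8343 = 825.6 → T = 825.6 / 3.087 = 267 N.

T ≈ 267 N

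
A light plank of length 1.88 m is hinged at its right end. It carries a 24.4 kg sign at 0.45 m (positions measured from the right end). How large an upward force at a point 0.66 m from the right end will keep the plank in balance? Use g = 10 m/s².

F ≈ 166 N

Choose the right end as the axis so the unknown pivot reaction has zero arm there.
Sign: 24.4 × 10 = 244 N down at 0.45 m → arm 0.45 m, τ = 244 × 0.45 = 109.8 N·m counterclockwise.
Net moment of the loads = 109.8 N·m counterclockwise.
The upward force F acts at a point 0.66 m from the right end, arm 0.66 m, giving F × 0.66 clockwise.
Balancing moments: F × 0.66 = 109.8, giving F = 109.8 / 0.66 = 166 N.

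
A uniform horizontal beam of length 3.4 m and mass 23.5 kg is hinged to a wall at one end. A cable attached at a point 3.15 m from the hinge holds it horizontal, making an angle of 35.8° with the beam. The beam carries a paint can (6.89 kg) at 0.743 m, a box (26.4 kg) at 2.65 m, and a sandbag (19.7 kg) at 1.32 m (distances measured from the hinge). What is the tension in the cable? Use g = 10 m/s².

T ≈ 765 N

Choose the hinge as the axis so the unknown hinge reaction has zero arm there.
Beam weight: 23.5 × 10 = 235 N down at 1.7 m → arm 1.7 m, τ = 235 × 1.7 = 399.5 N·m clockwise.
Paint can: 6.89 × 10 = 68.9 N down at 0.743 m → arm 0.743 m, τ = 68.9 × 0.743 = 51.19 N·m clockwise.
Box: 26.4 × 10 = 264 N down at 2.65 m → arm 2.65 m, τ = 264 × 2.65 = 699.6 N·m clockwise.
Sandbag: 19.7 × 10 = 197 N down at 1.32 m → arm 1.32 m, τ = 197 × 1.32 = 260 N·m clockwise.
Total clockwise load moment = 1410 N·m.
The cable tension T acts at 3.15 m; only its component perpendicular to the beam, T sinθ, produces torque. sin 35.8° = 0.585.
Setting net torque to zero: T × 3.15 × 0.585 = 1410 → T = 1410 / 1.843 = 765 N.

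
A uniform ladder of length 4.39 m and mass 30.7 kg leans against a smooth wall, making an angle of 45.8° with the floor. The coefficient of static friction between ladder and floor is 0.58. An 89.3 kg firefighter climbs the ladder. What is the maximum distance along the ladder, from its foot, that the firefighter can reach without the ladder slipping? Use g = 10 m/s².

Sum moments about the foot of the ladder (the floor normal and friction both act there and drop out).
Ladder weight 30.7×10 = 307 N acts at 2.195 m along the ladder; its horizontal arm is 2.195·cos45.8° = 1.53 m → τ = 469.7 N·m clockwise.
Firefighter weight 89.3×10 = 893 N at distance d → arm d·cos45.8° → τ = 893·d·0.6972 clockwise.
Wall normal N at the top has arm L sinθ = 3.147 m counterclockwise, so Στ = 0 gives N·3.147 = 469.7 + 622.6·d.
ΣFy = 0 ⇒ N_floor = 1200 N, so the maximum friction is μ_s·N_floor = 0.58×1200 = 696 N. ΣFx = 0 ⇒ N_wall = f, so at the slipping point N = 696 N.
Substituting: 696×3.147 = 469.7 + 622.6·d ⇒ d = (2190 − 469.7) / 622.6 = 2.76 m.

d ≈ 2.76 m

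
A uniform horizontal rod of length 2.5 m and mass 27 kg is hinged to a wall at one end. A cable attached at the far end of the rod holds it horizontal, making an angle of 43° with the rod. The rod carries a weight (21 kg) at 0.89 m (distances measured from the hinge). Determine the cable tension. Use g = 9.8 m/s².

T ≈ 301 N

About the hinge:
Beam weight: 27 × 9.8 = 264.6 N down at 1.25 m → arm 1.25 m, τ = 264.6 × 1.25 = 330.8 N·m clockwise.
Weight: 21 × 9.8 = 205.8 N down at 0.89 m → arm 0.89 m, τ = 205.8 × 0.89 = 183.2 N·m clockwise.
Total clockwise load moment = 514 N·m.
The cable tension T acts at 2.5 m; only its component perpendicular to the rod, T sinθ, produces torque. sin 43° = 0.682.
Balancing moments: T × 2.5 × 0.682 = 514, giving T = 514 / 1.705 = 301 N.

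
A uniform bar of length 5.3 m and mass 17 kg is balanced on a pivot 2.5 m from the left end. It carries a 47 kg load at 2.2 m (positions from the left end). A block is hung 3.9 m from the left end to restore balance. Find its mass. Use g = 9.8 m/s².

Choose the pivot (at 2.5 m from the left end) as the axis so the support reaction has zero arm there.
Beam weight: 17 × 9.8 = 166.6 N down at 2.65 m → arm 0.15 m, τ = 166.6 × 0.15 = 24.99 N·m clockwise.
Load: 47 × 9.8 = 460.6 N down at 2.2 m → arm 0.3 m, τ = 460.6 × 0.3 = 138.2 N·m counterclockwise.
Net moment of known loads = 113.2 N·m counterclockwise.
An unknown mass m at 3.9 m has arm 1.4 m; its moment is m·g·1.4 clockwise.
For rotational equilibrium, m × 9.8 × 1.4 = 113.2, so m = 113.2 / (9.8 × 1.4) = 8.25 kg.

m ≈ 8.25 kg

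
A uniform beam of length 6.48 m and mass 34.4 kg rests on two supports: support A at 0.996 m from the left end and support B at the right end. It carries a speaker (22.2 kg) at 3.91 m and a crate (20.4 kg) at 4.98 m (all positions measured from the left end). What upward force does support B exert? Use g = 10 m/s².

About support A:
Beam weight: 34.4 × 10 = 344 N down at 3.24 m → arm 2.244 m, τ = 344 × 2.244 = 771.9 N·m clockwise.
Speaker: 22.2 × 10 = 222 N down at 3.91 m → arm 2.914 m, τ = 222 × 2.914 = 646.9 N·m clockwise.
Crate: 20.4 × 10 = 204 N down at 4.98 m → arm 3.984 m, τ = 204 × 3.984 = 812.7 N·m clockwise.
Net load moment about support A = 2232 N·m clockwise.
Reaction R at support B is upward at 6.48 m, arm 5.484 m → moment R × 5.484 counterclockwise.
For rotational equilibrium, R × 5.484 = 2232, so R = 407 N.

R_B ≈ 407 N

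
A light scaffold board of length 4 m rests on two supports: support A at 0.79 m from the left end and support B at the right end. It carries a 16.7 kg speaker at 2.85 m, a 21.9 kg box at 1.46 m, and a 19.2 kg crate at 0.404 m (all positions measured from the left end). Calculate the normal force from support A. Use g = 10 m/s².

Taking torques about support B:
Speaker: 16.7 × 10 = 167 N down at 2.85 m → arm 1.15 m, τ = 167 × 1.15 = 192 N·m counterclockwise.
Box: 21.9 × 10 = 219 N down at 1.46 m → arm 2.54 m, τ = 219 × 2.54 = 556.3 N·m counterclockwise.
Crate: 19.2 × 10 = 192 N down at 0.404 m → arm 3.596 m, τ = 192 × 3.596 = 690.4 N·m counterclockwise.
Net load moment about support B = 1439 N·m counterclockwise.
Reaction R at support A is upward at 0.79 m, arm 3.21 m → moment R × 3.21 clockwise.
Balancing moments: R × 3.21 = 1439, giving R = 448 N.

R_A ≈ 448 N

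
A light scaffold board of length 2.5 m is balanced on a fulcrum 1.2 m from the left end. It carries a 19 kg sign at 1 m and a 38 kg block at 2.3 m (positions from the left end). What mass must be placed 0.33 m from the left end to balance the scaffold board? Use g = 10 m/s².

Take moments about the fulcrum (at 1.2 m from the left end).
Sign: 19 × 10 = 190 N down at 1 m → arm 0.2 m, τ = 190 × 0.2 = 38 N·m counterclockwise.
Block: 38 × 10 = 380 N down at 2.3 m → arm 1.1 m, τ = 380 × 1.1 = 418 N·m clockwise.
Net moment of known loads = 380 N·m clockwise.
An unknown mass m at 0.33 m has arm 0.87 m; its moment is m·g·0.87 counterclockwise.
Στ = 0 ⇒ m × 10 × 0.87 = 380 ⇒ m = 380 / (10 × 0.87) = 43.7 kg.

m ≈ 43.7 kg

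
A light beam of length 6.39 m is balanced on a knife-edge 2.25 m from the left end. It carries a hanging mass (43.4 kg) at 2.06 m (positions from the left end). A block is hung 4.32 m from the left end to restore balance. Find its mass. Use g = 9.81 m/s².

m ≈ 3.98 kg

Sum moments about the knife-edge (at 2.25 m from the left end) (the support reaction has zero arm there).
Hanging mass: 43.4 × 9.81 = 425.8 N down at 2.06 m → arm 0.19 m, τ = 425.8 × 0.19 = 80.9 N·m counterclockwise.
Net moment of known loads = 80.9 N·m counterclockwise.
An unknown mass m at 4.32 m has arm 2.07 m; its moment is m·g·2.07 clockwise.
For rotational equilibrium, m × 9.81 × 2.07 = 80.9, so m = 80.9 / (9.81 × 2.07) = 3.98 kg.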